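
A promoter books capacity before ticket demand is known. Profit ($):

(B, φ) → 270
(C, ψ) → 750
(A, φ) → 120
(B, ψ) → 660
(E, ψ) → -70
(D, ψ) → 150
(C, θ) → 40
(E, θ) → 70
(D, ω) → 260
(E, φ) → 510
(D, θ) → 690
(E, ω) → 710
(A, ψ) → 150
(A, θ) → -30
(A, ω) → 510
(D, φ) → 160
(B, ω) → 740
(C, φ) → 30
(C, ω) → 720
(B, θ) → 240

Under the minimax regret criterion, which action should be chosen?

Column bests: θ=690, φ=510, ψ=750, ω=740.
A regrets: 720, 390, 600, 230 → max 720
B regrets: 450, 240, 90, 0 → max 450
C regrets: 650, 480, 0, 20 → max 650
D regrets: 0, 350, 600, 480 → max 600
E regrets: 620, 0, 820, 30 → max 820
Smallest max regret = 450 → B.

B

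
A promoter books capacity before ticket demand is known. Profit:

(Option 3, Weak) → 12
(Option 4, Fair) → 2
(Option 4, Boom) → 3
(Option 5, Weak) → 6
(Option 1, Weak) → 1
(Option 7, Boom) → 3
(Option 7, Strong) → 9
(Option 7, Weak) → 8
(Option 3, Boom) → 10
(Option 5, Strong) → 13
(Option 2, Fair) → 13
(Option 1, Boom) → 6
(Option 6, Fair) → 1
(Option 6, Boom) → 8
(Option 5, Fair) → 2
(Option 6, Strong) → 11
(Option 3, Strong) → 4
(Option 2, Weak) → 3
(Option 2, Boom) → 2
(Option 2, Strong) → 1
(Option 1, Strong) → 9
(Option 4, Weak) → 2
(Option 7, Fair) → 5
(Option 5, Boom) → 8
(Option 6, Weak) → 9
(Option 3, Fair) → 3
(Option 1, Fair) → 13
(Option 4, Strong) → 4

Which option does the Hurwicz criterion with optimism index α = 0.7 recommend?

Option 5

Option 1: 0.7·13 + 0.3·1 = 9.4
Option 2: 0.7·13 + 0.3·1 = 9.4
Option 3: 0.7·12 + 0.3·3 = 9.3
Option 4: 0.7·4 + 0.3·2 = 3.4
Option 5: 0.7·13 + 0.3·2 = 9.7
Option 6: 0.7·11 + 0.3·1 = 8
Option 7: 0.7·9 + 0.3·3 = 7.2
Highest Hurwicz score = 9.7 → Option 5.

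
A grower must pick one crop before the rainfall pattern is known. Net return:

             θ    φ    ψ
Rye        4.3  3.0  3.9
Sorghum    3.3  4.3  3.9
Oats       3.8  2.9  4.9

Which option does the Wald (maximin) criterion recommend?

Row minima: Rye=3.0, Sorghum=3.3, Oats=2.9
Best worst-case = 3.3 → Sorghum.

Sorghum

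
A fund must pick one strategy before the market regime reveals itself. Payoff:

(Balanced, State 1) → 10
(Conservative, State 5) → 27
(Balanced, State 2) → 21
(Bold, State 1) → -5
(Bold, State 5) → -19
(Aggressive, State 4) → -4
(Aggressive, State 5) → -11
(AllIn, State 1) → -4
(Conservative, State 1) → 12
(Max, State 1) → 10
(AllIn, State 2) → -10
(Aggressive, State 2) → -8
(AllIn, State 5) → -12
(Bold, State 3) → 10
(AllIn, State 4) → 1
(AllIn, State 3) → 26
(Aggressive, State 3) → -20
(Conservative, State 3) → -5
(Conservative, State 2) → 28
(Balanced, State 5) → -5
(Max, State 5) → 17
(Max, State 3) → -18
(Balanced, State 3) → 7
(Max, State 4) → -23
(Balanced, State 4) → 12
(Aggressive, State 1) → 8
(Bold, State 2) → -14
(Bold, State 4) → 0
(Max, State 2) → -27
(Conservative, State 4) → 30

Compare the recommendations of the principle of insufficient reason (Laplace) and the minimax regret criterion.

Row averages: Conservative=18.4, Balanced=9, Aggressive=-7, Bold=-5.6, AllIn=0.2, Max=-8.2
Highest average = 18.4 → Conservative.
Column bests: State 1=12, State 2=28, State 3=26, State 4=30, State 5=27.
Conservative regrets: 0, 0, 31, 0, 0 → max 31
Balanced regrets: 2, 7, 19, 18, 32 → max 32
Aggressive regrets: 4, 36, 46, 34, 38 → max 46
Bold regrets: 17, 42, 16, 30, 46 → max 46
AllIn regrets: 16, 38, 0, 29, 39 → max 39
Max regrets: 2, 55, 44, 53, 10 → max 55
Smallest max regret = 31 → Conservative.

laplace → Conservative; minimax regret → Conservative (agree)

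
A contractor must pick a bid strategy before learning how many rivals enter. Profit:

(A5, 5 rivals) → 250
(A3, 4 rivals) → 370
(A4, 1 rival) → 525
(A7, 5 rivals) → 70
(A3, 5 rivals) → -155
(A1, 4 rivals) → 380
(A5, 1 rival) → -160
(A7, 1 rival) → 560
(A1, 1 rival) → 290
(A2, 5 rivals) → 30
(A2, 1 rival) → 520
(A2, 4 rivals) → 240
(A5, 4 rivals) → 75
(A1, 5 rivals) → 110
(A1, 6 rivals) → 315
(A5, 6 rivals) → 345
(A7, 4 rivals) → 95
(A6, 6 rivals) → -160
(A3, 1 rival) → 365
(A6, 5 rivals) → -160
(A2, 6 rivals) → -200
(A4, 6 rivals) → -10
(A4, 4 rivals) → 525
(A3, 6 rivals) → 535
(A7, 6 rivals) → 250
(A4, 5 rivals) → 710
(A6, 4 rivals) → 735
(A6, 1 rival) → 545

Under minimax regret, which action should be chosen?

A4

Column bests: 1 rival=560, 4 rivals=735, 5 rivals=710, 6 rivals=535.
A1 regrets: 270, 355, 600, 220 → max 600
A2 regrets: 40, 495, 680, 735 → max 735
A3 regrets: 195, 365, 865, 0 → max 865
A4 regrets: 35, 210, 0, 545 → max 545
A5 regrets: 720, 660, 460, 190 → max 720
A6 regrets: 15, 0, 870, 695 → max 870
A7 regrets: 0, 640, 640, 285 → max 640
Smallest max regret = 545 → A4.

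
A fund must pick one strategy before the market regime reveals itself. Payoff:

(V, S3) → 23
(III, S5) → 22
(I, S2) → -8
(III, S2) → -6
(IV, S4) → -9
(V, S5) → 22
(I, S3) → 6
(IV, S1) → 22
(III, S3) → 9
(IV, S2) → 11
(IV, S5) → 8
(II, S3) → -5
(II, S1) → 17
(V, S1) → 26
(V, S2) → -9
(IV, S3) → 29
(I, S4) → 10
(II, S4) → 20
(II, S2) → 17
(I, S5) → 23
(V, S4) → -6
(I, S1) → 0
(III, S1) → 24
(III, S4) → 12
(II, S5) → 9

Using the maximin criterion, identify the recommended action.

II

Row minima: I=-8, II=-5, III=-6, IV=-9, V=-9
Best worst-case = -5 → II.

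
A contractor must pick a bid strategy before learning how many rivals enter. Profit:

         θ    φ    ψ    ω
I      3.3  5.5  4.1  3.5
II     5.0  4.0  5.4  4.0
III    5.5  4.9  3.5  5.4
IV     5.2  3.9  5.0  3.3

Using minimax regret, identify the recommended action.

II

Column bests: θ=5.5, φ=5.5, ψ=5.4, ω=5.4.
I regrets: 2.2, 0.0, 1.3, 1.9 → max 2.2
II regrets: 0.5, 1.5, 0.0, 1.4 → max 1.5
III regrets: 0.0, 0.6, 1.9, 0.0 → max 1.9
IV regrets: 0.3, 1.6, 0.4, 2.1 → max 2.1
Smallest max regret = 1.5 → II.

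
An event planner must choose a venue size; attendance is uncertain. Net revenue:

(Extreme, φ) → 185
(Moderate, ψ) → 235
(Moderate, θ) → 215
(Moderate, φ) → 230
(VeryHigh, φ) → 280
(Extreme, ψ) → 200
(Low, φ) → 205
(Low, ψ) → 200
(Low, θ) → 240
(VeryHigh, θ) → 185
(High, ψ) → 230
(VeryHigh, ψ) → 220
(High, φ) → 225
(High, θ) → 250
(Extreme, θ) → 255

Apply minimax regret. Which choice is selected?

Moderate

Column bests: θ=255, φ=280, ψ=235.
Low regrets: 15, 75, 35 → max 75
Moderate regrets: 40, 50, 0 → max 50
High regrets: 5, 55, 5 → max 55
VeryHigh regrets: 70, 0, 15 → max 70
Extreme regrets: 0, 95, 35 → max 95
Smallest max regret = 50 → Moderate.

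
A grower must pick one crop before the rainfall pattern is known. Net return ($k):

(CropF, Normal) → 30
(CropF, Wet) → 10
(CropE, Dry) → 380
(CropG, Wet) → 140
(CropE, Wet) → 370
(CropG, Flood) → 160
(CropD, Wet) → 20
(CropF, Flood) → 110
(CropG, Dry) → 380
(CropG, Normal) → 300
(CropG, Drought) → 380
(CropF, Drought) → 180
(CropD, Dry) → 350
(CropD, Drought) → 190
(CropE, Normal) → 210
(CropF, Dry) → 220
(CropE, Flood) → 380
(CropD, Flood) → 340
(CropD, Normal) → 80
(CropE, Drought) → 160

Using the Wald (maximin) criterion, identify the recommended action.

Row minima: CropF=10, CropD=20, CropG=140, CropE=160
Best worst-case = 160 → CropE.

CropE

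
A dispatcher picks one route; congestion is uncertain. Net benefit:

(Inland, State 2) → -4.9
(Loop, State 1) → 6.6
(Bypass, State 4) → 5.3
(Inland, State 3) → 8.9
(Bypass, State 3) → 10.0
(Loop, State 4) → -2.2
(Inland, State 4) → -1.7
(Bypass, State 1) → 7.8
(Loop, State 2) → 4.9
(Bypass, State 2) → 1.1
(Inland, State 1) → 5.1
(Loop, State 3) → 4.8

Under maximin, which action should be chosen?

Row minima: Bypass=1.1, Loop=-2.2, Inland=-4.9
Best worst-case = 1.1 → Bypass.

Bypass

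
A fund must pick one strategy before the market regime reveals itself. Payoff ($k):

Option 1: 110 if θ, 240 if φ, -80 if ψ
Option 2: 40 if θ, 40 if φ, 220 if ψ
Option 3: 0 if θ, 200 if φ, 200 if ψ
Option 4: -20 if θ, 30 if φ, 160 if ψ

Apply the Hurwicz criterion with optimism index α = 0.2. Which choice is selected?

Option 2

Option 1: 0.2·240 + 0.8·(-80) = -16
Option 2: 0.2·220 + 0.8·40 = 76
Option 3: 0.2·200 + 0.8·0 = 40
Option 4: 0.2·160 + 0.8·(-20) = 16
Highest Hurwicz score = 76 → Option 2.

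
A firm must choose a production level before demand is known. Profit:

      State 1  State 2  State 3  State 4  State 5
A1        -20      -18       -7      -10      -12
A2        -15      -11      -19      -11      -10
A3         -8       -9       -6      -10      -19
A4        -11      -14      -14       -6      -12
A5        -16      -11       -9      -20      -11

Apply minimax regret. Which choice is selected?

A4

Column bests: State 1=-8, State 2=-9, State 3=-6, State 4=-6, State 5=-10.
A1 regrets: 12, 9, 1, 4, 2 → max 12
A2 regrets: 7, 2, 13, 5, 0 → max 13
A3 regrets: 0, 0, 0, 4, 9 → max 9
A4 regrets: 3, 5, 8, 0, 2 → max 8
A5 regrets: 8, 2, 3, 14, 1 → max 14
Smallest max regret = 8 → A4.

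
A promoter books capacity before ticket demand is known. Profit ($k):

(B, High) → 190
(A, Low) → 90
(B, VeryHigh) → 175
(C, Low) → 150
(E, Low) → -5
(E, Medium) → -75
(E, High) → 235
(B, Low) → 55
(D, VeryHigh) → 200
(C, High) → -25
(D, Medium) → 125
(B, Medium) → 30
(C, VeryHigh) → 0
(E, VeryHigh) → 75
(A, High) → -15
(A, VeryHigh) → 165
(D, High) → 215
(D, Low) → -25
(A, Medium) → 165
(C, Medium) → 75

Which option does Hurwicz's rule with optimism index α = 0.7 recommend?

D

A: 0.7·165 + 0.3·(-15) = 111
B: 0.7·190 + 0.3·30 = 142
C: 0.7·150 + 0.3·(-25) = 97.5
D: 0.7·215 + 0.3·(-25) = 143
E: 0.7·235 + 0.3·(-75) = 142
Highest Hurwicz score = 143 → D.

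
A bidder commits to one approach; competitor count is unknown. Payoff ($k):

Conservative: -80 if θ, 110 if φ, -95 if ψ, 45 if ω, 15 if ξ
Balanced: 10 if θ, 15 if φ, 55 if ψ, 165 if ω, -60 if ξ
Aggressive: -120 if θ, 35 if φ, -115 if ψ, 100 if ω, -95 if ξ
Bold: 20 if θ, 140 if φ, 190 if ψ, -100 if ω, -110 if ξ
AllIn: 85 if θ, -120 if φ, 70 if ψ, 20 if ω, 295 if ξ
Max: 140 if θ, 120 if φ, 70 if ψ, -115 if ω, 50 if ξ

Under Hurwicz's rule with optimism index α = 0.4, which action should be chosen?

Conservative: 0.4·110 + 0.6·(-95) = -13
Balanced: 0.4·165 + 0.6·(-60) = 30
Aggressive: 0.4·100 + 0.6·(-120) = -32
Bold: 0.4·190 + 0.6·(-110) = 10
AllIn: 0.4·295 + 0.6·(-120) = 46
Max: 0.4·140 + 0.6·(-115) = -13
Highest Hurwicz score = 46 → AllIn.

AllIn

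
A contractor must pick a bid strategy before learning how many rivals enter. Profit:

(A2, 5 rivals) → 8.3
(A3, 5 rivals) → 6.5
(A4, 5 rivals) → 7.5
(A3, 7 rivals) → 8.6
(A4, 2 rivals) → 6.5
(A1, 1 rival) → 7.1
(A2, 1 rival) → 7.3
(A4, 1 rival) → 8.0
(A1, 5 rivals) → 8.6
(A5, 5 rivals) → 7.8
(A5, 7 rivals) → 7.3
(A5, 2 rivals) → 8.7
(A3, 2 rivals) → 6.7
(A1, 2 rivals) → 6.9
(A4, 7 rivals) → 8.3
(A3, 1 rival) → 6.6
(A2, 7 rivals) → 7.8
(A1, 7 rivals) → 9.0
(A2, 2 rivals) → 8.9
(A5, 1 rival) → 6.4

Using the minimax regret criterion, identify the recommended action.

Column bests: 1 rival=8.0, 2 rivals=8.9, 5 rivals=8.6, 7 rivals=9.0.
A1 regrets: 0.9, 2.0, 0.0, 0.0 → max 2.0
A2 regrets: 0.7, 0.0, 0.3, 1.2 → max 1.2
A3 regrets: 1.4, 2.2, 2.1, 0.4 → max 2.2
A4 regrets: 0.0, 2.4, 1.1, 0.7 → max 2.4
A5 regrets: 1.6, 0.2, 0.8, 1.7 → max 1.7
Smallest max regret = 1.2 → A2.

A2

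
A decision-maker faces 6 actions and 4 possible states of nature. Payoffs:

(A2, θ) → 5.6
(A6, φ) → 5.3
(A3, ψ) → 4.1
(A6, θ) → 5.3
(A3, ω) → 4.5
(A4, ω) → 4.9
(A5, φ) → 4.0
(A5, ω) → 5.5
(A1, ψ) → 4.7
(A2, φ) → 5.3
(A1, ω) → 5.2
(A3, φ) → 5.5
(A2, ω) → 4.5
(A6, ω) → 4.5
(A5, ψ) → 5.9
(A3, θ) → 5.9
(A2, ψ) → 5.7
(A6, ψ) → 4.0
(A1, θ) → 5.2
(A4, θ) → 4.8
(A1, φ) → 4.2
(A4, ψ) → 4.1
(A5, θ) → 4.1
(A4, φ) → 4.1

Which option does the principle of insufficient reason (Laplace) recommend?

A2

Row averages: A1=4.825, A2=5.275, A3=5, A4=4.475, A5=4.875, A6=4.775
Highest average = 5.275 → A2.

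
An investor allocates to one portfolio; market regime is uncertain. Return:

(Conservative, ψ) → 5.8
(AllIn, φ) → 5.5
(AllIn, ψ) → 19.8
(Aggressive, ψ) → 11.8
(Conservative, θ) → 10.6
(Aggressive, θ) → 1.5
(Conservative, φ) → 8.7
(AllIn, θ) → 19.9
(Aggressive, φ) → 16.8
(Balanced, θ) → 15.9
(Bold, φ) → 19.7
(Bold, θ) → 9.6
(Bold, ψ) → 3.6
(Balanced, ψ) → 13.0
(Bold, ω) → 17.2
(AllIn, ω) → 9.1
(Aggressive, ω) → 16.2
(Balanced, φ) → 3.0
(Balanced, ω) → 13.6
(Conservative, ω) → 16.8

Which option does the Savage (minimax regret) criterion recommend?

Conservative

Column bests: θ=19.9, φ=19.7, ψ=19.8, ω=17.2.
Conservative regrets: 9.3, 11.0, 14.0, 0.4 → max 14.0
Balanced regrets: 4.0, 16.7, 6.8, 3.6 → max 16.7
Aggressive regrets: 18.4, 2.9, 8.0, 1.0 → max 18.4
Bold regrets: 10.3, 0.0, 16.2, 0.0 → max 16.2
AllIn regrets: 0.0, 14.2, 0.0, 8.1 → max 14.2
Smallest max regret = 14.0 → Conservative.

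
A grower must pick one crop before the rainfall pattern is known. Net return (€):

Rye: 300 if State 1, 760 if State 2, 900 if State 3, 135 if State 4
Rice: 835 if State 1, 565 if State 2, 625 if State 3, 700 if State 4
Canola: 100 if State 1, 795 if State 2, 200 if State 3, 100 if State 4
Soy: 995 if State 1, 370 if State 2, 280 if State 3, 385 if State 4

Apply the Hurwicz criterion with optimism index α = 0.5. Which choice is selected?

Rye: 0.5·900 + 0.5·135 = 517.5
Rice: 0.5·835 + 0.5·565 = 700
Canola: 0.5·795 + 0.5·100 = 447.5
Soy: 0.5·995 + 0.5·280 = 637.5
Highest Hurwicz score = 700 → Rice.

Rice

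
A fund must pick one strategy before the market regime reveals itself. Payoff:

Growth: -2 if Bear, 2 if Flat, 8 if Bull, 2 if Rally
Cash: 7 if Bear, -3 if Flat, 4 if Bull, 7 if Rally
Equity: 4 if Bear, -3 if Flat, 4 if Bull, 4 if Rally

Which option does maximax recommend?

Row maxima: Growth=8, Cash=7, Equity=4
Best best-case = 8 → Growth.

Growth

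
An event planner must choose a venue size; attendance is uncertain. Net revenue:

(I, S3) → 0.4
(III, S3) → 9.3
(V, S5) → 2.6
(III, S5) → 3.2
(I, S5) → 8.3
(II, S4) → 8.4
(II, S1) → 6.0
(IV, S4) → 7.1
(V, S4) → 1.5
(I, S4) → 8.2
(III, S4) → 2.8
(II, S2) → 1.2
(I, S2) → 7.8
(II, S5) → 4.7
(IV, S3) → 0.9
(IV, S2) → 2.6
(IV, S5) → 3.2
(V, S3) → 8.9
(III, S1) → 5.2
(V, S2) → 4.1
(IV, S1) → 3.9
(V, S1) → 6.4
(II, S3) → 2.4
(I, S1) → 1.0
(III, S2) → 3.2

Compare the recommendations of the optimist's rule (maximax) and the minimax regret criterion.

Row maxima: I=8.3, II=8.4, III=9.3, IV=7.1, V=8.9
Best best-case = 9.3 → III.
Column bests: S1=6.4, S2=7.8, S3=9.3, S4=8.4, S5=8.3.
I regrets: 5.4, 0.0, 8.9, 0.2, 0.0 → max 8.9
II regrets: 0.4, 6.6, 6.9, 0.0, 3.6 → max 6.9
III regrets: 1.2, 4.6, 0.0, 5.6, 5.1 → max 5.6
IV regrets: 2.5, 5.2, 8.4, 1.3, 5.1 → max 8.4
V regrets: 0.0, 3.7, 0.4, 6.9, 5.7 → max 6.9
Smallest max regret = 5.6 → III.

maximax → III; minimax regret → III (agree)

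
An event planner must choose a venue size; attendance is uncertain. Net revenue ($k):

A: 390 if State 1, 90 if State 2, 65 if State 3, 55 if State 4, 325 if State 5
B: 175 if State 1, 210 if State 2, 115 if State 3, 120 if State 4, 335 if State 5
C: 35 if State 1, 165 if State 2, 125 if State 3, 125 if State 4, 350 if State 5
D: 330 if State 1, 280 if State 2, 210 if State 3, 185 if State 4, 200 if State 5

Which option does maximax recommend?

A

Row maxima: A=390, B=335, C=350, D=330
Best best-case = 390 → A.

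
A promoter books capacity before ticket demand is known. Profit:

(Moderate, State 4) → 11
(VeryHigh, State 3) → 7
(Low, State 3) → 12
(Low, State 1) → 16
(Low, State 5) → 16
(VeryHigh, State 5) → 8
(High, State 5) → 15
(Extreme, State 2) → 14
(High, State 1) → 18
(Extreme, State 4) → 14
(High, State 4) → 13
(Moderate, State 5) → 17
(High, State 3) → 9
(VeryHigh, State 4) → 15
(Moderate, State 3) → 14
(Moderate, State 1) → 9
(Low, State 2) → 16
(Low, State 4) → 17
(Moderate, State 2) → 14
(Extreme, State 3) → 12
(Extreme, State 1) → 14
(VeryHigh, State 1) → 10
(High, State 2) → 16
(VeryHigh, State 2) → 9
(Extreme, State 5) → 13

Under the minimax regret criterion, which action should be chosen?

Column bests: State 1=18, State 2=16, State 3=14, State 4=17, State 5=17.
Low regrets: 2, 0, 2, 0, 1 → max 2
Moderate regrets: 9, 2, 0, 6, 0 → max 9
High regrets: 0, 0, 5, 4, 2 → max 5
VeryHigh regrets: 8, 7, 7, 2, 9 → max 9
Extreme regrets: 4, 2, 2, 3, 4 → max 4
Smallest max regret = 2 → Low.

Low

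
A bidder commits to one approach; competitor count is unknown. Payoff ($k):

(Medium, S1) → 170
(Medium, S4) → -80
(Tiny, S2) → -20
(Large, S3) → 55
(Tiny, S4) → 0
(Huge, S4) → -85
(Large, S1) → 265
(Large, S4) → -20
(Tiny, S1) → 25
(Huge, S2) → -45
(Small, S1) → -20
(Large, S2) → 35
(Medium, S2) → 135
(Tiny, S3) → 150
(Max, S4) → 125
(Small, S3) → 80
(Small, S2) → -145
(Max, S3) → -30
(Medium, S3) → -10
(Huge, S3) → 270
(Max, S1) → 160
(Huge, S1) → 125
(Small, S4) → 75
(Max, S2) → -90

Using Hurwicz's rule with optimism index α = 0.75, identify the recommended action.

Large

Tiny: 0.75·150 + 0.25·(-20) = 107.5
Small: 0.75·80 + 0.25·(-145) = 23.75
Medium: 0.75·170 + 0.25·(-80) = 107.5
Large: 0.75·265 + 0.25·(-20) = 193.75
Huge: 0.75·270 + 0.25·(-85) = 181.25
Max: 0.75·160 + 0.25·(-90) = 97.5
Highest Hurwicz score = 193.75 → Large.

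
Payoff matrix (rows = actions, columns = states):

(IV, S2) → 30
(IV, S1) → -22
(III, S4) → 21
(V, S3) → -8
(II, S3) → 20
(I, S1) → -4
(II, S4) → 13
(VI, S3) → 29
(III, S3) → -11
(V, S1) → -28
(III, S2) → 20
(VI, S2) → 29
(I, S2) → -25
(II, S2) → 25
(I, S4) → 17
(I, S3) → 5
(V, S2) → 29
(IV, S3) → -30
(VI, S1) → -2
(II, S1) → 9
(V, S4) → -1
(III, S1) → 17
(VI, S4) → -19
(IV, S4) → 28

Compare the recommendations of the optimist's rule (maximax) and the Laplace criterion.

maximax → IV; laplace → II (disagree)

Row maxima: I=17, II=25, III=21, IV=30, V=29, VI=29
Best best-case = 30 → IV.
Row averages: I=-1.75, II=16.75, III=11.75, IV=1.5, V=-2, VI=9.25
Highest average = 16.75 → II.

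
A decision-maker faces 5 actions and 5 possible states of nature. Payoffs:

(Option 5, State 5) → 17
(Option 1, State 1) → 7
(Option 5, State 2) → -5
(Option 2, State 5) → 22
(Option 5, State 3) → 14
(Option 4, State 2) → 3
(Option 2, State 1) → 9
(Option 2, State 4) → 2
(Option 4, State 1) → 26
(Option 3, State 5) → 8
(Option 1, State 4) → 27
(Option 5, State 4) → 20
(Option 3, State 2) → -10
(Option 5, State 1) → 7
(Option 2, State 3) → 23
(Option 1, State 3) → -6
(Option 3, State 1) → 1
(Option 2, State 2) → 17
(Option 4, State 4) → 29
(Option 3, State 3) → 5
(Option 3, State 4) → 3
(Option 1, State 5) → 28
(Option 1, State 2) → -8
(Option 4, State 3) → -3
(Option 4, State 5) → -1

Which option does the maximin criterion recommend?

Option 2

Row minima: Option 1=-8, Option 2=2, Option 3=-10, Option 4=-3, Option 5=-5
Best worst-case = 2 → Option 2.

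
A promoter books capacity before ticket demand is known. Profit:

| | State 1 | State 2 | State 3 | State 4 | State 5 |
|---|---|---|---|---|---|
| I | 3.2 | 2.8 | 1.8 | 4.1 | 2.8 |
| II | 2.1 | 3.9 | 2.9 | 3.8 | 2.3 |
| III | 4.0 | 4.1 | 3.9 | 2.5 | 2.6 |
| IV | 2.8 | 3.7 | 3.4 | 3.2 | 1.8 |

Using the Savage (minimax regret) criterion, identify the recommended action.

IV

Column bests: State 1=4.0, State 2=4.1, State 3=3.9, State 4=4.1, State 5=2.8.
I regrets: 0.8, 1.3, 2.1, 0.0, 0.0 → max 2.1
II regrets: 1.9, 0.2, 1.0, 0.3, 0.5 → max 1.9
III regrets: 0.0, 0.0, 0.0, 1.6, 0.2 → max 1.6
IV regrets: 1.2, 0.4, 0.5, 0.9, 1.0 → max 1.2
Smallest max regret = 1.2 → IV.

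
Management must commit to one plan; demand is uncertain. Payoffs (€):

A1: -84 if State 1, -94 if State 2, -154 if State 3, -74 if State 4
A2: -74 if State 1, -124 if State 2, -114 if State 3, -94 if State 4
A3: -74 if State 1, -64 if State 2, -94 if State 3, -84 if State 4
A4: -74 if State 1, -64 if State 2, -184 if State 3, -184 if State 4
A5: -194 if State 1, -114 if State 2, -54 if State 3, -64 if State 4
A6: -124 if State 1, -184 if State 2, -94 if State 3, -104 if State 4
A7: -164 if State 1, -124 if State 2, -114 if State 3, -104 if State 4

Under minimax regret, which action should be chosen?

A3

Column bests: State 1=-74, State 2=-64, State 3=-54, State 4=-64.
A1 regrets: 10, 30, 100, 10 → max 100
A2 regrets: 0, 60, 60, 30 → max 60
A3 regrets: 0, 0, 40, 20 → max 40
A4 regrets: 0, 0, 130, 120 → max 130
A5 regrets: 120, 50, 0, 0 → max 120
A6 regrets: 50, 120, 40, 40 → max 120
A7 regrets: 90, 60, 60, 40 → max 90
Smallest max regret = 40 → A3.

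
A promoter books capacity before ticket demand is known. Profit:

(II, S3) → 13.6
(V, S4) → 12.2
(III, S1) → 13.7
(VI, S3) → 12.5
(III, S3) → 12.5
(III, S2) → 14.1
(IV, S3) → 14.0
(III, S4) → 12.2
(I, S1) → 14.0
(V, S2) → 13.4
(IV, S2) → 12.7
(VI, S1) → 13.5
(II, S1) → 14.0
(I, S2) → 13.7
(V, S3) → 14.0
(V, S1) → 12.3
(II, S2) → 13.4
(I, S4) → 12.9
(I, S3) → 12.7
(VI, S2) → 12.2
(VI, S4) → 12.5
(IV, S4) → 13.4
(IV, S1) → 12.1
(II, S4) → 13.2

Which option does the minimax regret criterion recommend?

II

Column bests: S1=14.0, S2=14.1, S3=14.0, S4=13.4.
I regrets: 0.0, 0.4, 1.3, 0.5 → max 1.3
II regrets: 0.0, 0.7, 0.4, 0.2 → max 0.7
III regrets: 0.3, 0.0, 1.5, 1.2 → max 1.5
IV regrets: 1.9, 1.4, 0.0, 0.0 → max 1.9
V regrets: 1.7, 0.7, 0.0, 1.2 → max 1.7
VI regrets: 0.5, 1.9, 1.5, 0.9 → max 1.9
Smallest max regret = 0.7 → II.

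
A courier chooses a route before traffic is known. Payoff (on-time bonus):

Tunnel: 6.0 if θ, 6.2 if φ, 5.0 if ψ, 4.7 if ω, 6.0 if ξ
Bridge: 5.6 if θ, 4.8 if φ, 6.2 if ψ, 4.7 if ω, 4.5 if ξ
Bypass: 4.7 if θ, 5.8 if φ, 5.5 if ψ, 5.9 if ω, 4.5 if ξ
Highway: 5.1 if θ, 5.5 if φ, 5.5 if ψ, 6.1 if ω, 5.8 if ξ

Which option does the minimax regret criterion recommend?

Column bests: θ=6.0, φ=6.2, ψ=6.2, ω=6.1, ξ=6.0.
Tunnel regrets: 0.0, 0.0, 1.2, 1.4, 0.0 → max 1.4
Bridge regrets: 0.4, 1.4, 0.0, 1.4, 1.5 → max 1.5
Bypass regrets: 1.3, 0.4, 0.7, 0.2, 1.5 → max 1.5
Highway regrets: 0.9, 0.7, 0.7, 0.0, 0.2 → max 0.9
Smallest max regret = 0.9 → Highway.

Highway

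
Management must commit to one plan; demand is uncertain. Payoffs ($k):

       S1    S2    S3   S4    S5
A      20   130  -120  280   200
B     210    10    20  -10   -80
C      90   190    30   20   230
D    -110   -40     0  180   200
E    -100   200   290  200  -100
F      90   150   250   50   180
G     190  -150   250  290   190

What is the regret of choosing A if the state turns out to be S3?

410

Best payoff under S3 is 290.
Regret = 290 − (-120) = 410.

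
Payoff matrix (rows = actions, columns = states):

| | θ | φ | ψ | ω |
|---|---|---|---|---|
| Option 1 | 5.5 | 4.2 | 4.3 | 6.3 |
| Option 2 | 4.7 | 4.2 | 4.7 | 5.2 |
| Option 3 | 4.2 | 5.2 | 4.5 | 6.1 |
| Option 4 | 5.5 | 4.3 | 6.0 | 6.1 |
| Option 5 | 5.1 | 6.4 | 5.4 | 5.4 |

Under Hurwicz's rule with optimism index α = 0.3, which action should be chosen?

Option 1: 0.3·6.3 + 0.7·4.2 = 4.83
Option 2: 0.3·5.2 + 0.7·4.2 = 4.5
Option 3: 0.3·6.1 + 0.7·4.2 = 4.77
Option 4: 0.3·6.1 + 0.7·4.3 = 4.84
Option 5: 0.3·6.4 + 0.7·5.1 = 5.49
Highest Hurwicz score = 5.49 → Option 5.

Option 5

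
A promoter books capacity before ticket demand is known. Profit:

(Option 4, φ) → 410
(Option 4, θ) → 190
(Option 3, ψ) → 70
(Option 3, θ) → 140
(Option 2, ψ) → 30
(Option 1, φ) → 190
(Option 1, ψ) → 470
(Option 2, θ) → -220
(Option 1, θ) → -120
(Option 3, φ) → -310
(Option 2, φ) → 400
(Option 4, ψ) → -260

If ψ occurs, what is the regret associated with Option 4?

Best payoff under ψ is 470.
Regret = 470 − (-260) = 730.

730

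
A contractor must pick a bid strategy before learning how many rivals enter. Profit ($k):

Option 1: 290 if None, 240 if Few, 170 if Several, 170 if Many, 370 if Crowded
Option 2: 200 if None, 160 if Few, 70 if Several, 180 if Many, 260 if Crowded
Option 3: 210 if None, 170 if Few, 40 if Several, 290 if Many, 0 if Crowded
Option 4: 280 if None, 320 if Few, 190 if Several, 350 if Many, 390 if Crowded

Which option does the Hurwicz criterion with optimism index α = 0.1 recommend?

Option 1: 0.1·370 + 0.9·170 = 190
Option 2: 0.1·260 + 0.9·70 = 89
Option 3: 0.1·290 + 0.9·0 = 29
Option 4: 0.1·390 + 0.9·190 = 210
Highest Hurwicz score = 210 → Option 4.

Option 4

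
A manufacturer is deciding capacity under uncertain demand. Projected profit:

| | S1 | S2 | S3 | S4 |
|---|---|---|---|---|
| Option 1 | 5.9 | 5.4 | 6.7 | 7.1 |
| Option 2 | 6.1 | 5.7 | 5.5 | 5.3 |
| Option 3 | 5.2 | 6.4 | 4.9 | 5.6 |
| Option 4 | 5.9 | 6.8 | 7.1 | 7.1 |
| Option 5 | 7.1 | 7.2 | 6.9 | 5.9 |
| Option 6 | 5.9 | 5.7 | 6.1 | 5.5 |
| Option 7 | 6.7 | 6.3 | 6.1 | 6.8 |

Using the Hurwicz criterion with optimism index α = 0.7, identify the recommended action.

Option 1: 0.7·7.1 + 0.3·5.4 = 6.59
Option 2: 0.7·6.1 + 0.3·5.3 = 5.86
Option 3: 0.7·6.4 + 0.3·4.9 = 5.95
Option 4: 0.7·7.1 + 0.3·5.9 = 6.74
Option 5: 0.7·7.2 + 0.3·5.9 = 6.81
Option 6: 0.7·6.1 + 0.3·5.5 = 5.92
Option 7: 0.7·6.8 + 0.3·6.1 = 6.59
Highest Hurwicz score = 6.81 → Option 5.

Option 5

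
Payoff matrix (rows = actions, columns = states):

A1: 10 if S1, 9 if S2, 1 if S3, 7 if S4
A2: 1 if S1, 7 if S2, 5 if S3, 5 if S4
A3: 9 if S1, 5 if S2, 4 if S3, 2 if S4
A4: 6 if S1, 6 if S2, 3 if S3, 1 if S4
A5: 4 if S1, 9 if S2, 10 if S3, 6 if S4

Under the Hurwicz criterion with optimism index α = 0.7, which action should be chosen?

A1: 0.7·10 + 0.3·1 = 7.3
A2: 0.7·7 + 0.3·1 = 5.2
A3: 0.7·9 + 0.3·2 = 6.9
A4: 0.7·6 + 0.3·1 = 4.5
A5: 0.7·10 + 0.3·4 = 8.2
Highest Hurwicz score = 8.2 → A5.

A5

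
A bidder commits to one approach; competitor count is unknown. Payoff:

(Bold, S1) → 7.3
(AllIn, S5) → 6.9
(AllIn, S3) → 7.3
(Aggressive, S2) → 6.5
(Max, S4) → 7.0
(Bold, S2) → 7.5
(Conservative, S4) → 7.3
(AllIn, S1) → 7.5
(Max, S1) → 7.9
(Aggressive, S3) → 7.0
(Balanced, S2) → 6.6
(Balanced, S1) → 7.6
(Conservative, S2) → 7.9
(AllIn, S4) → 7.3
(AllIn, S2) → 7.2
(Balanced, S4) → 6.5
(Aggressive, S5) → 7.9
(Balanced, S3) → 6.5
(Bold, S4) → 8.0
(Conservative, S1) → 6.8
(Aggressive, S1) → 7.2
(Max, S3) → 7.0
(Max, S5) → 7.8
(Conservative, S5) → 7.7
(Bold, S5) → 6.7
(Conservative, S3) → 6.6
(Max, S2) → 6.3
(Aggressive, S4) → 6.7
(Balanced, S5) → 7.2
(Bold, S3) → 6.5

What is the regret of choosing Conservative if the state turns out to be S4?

0.7

Best payoff under S4 is 8.0.
Regret = 8.0 − 7.3 = 0.7.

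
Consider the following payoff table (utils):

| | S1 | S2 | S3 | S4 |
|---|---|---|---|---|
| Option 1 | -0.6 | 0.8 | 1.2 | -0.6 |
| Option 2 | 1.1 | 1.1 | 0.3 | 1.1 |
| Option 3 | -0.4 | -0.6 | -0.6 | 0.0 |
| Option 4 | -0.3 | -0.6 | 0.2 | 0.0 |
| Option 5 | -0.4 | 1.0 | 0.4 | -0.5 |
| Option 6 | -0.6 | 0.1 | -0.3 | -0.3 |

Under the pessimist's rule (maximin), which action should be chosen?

Option 2

Row minima: Option 1=-0.6, Option 2=0.3, Option 3=-0.6, Option 4=-0.6, Option 5=-0.5, Option 6=-0.6
Best worst-case = 0.3 → Option 2.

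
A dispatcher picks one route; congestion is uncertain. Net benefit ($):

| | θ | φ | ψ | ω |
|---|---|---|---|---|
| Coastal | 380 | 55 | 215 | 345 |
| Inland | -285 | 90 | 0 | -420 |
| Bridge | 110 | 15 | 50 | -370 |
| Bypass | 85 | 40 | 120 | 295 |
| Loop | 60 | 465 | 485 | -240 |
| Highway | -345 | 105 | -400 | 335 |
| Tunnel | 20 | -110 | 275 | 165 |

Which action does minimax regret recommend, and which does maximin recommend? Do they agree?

Column bests: θ=380, φ=465, ψ=485, ω=345.
Coastal regrets: 0, 410, 270, 0 → max 410
Inland regrets: 665, 375, 485, 765 → max 765
Bridge regrets: 270, 450, 435, 715 → max 715
Bypass regrets: 295, 425, 365, 50 → max 425
Loop regrets: 320, 0, 0, 585 → max 585
Highway regrets: 725, 360, 885, 10 → max 885
Tunnel regrets: 360, 575, 210, 180 → max 575
Smallest max regret = 410 → Coastal.
Row minima: Coastal=55, Inland=-420, Bridge=-370, Bypass=40, Loop=-240, Highway=-400, Tunnel=-110
Best worst-case = 55 → Coastal.

minimax regret → Coastal; maximin → Coastal (agree)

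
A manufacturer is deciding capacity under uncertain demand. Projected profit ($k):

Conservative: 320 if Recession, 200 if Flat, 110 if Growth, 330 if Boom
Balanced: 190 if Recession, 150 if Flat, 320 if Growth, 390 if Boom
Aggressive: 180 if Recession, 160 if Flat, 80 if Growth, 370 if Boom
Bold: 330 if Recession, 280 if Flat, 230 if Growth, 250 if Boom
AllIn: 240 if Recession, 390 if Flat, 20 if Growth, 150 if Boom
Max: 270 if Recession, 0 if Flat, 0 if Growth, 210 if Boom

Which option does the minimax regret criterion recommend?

Column bests: Recession=330, Flat=390, Growth=320, Boom=390.
Conservative regrets: 10, 190, 210, 60 → max 210
Balanced regrets: 140, 240, 0, 0 → max 240
Aggressive regrets: 150, 230, 240, 20 → max 240
Bold regrets: 0, 110, 90, 140 → max 140
AllIn regrets: 90, 0, 300, 240 → max 300
Max regrets: 60, 390, 320, 180 → max 390
Smallest max regret = 140 → Bold.

Bold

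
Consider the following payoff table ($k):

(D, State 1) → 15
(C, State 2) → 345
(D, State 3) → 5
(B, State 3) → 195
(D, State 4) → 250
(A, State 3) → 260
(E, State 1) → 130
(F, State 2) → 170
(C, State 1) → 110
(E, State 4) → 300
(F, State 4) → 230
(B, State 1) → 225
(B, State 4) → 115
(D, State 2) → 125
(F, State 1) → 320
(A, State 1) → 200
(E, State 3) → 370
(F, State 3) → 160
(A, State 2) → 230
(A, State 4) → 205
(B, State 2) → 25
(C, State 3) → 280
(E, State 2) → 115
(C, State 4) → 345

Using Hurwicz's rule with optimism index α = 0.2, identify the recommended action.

A: 0.2·260 + 0.8·200 = 212
B: 0.2·225 + 0.8·25 = 65
C: 0.2·345 + 0.8·110 = 157
D: 0.2·250 + 0.8·5 = 54
E: 0.2·370 + 0.8·115 = 166
F: 0.2·320 + 0.8·160 = 192
Highest Hurwicz score = 212 → A.

A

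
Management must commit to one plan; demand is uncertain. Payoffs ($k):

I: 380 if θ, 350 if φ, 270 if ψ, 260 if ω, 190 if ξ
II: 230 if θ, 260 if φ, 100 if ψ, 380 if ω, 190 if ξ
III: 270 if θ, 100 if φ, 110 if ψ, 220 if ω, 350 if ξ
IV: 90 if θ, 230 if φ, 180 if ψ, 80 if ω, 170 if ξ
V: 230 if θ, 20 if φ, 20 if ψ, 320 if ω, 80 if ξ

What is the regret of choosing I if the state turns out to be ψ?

Best payoff under ψ is 270.
Regret = 270 − 270 = 0.

0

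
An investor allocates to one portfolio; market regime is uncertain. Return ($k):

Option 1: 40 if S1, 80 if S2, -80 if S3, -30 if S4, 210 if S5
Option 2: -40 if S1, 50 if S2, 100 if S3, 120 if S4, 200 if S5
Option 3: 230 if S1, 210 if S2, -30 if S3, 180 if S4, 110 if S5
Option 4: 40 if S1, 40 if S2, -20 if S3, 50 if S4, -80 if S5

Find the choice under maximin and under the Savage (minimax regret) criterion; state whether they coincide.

maximin → Option 3; minimax regret → Option 3 (agree)

Row minima: Option 1=-80, Option 2=-40, Option 3=-30, Option 4=-80
Best worst-case = -30 → Option 3.
Column bests: S1=230, S2=210, S3=100, S4=180, S5=210.
Option 1 regrets: 190, 130, 180, 210, 0 → max 210
Option 2 regrets: 270, 160, 0, 60, 10 → max 270
Option 3 regrets: 0, 0, 130, 0, 100 → max 130
Option 4 regrets: 190, 170, 120, 130, 290 → max 290
Smallest max regret = 130 → Option 3.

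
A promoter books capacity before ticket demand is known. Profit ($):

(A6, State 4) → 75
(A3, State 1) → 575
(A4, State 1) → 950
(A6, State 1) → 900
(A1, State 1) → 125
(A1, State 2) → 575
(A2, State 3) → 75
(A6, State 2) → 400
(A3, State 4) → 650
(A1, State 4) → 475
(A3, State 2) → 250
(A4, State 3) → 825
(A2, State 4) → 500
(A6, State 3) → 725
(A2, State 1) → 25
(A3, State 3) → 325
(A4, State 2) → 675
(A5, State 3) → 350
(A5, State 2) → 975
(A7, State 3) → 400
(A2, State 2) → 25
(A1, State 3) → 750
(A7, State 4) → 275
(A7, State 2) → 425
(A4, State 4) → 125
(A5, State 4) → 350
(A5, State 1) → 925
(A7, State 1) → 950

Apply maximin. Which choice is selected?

Row minima: A1=125, A2=25, A3=250, A4=125, A5=350, A6=75, A7=275
Best worst-case = 350 → A5.

A5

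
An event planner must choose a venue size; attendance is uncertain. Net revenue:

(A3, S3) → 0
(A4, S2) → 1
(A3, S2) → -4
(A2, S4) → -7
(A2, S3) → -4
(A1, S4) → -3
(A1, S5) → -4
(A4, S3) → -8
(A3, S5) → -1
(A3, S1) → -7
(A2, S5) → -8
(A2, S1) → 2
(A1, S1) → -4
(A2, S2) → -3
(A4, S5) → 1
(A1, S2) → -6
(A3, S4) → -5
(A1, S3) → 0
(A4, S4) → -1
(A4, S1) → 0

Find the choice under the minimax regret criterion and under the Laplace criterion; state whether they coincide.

minimax regret → A1; laplace → A4 (disagree)

Column bests: S1=2, S2=1, S3=0, S4=-1, S5=1.
A1 regrets: 6, 7, 0, 2, 5 → max 7
A2 regrets: 0, 4, 4, 6, 9 → max 9
A3 regrets: 9, 5, 0, 4, 2 → max 9
A4 regrets: 2, 0, 8, 0, 0 → max 8
Smallest max regret = 7 → A1.
Row averages: A1=-3.4, A2=-4, A3=-3.4, A4=-1.4
Highest average = -1.4 → A4.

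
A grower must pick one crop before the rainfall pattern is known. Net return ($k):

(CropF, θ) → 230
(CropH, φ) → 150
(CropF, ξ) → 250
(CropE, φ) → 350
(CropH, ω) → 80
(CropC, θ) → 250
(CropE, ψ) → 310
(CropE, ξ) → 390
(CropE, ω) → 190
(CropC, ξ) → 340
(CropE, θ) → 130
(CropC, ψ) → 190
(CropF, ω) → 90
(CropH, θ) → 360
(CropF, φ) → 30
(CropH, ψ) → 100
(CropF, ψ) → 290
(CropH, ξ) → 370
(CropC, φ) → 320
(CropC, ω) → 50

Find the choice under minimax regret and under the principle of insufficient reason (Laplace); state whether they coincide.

Column bests: θ=360, φ=350, ψ=310, ω=190, ξ=390.
CropF regrets: 130, 320, 20, 100, 140 → max 320
CropH regrets: 0, 200, 210, 110, 20 → max 210
CropC regrets: 110, 30, 120, 140, 50 → max 140
CropE regrets: 230, 0, 0, 0, 0 → max 230
Smallest max regret = 140 → CropC.
Row averages: CropF=178, CropH=212, CropC=230, CropE=274
Highest average = 274 → CropE.

minimax regret → CropC; laplace → CropE (disagree)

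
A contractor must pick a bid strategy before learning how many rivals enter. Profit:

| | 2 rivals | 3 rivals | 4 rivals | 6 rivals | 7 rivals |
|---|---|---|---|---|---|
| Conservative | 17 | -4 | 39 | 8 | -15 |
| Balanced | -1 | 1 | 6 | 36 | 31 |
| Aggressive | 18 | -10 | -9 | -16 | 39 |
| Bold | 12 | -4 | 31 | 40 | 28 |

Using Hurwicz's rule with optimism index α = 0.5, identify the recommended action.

Bold

Conservative: 0.5·39 + 0.5·(-15) = 12
Balanced: 0.5·36 + 0.5·(-1) = 17.5
Aggressive: 0.5·39 + 0.5·(-16) = 11.5
Bold: 0.5·40 + 0.5·(-4) = 18
Highest Hurwicz score = 18 → Bold.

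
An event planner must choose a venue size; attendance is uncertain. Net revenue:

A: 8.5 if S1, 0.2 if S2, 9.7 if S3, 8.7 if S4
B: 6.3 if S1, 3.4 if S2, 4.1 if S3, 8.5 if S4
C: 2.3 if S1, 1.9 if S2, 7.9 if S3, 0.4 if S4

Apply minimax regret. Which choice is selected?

A

Column bests: S1=8.5, S2=3.4, S3=9.7, S4=8.7.
A regrets: 0.0, 3.2, 0.0, 0.0 → max 3.2
B regrets: 2.2, 0.0, 5.6, 0.2 → max 5.6
C regrets: 6.2, 1.5, 1.8, 8.3 → max 8.3
Smallest max regret = 3.2 → A.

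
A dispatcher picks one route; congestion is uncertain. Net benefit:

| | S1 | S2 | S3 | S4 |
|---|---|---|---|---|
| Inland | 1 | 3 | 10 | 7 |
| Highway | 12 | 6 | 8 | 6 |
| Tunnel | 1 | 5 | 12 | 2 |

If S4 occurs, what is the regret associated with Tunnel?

Best payoff under S4 is 7.
Regret = 7 − 2 = 5.

5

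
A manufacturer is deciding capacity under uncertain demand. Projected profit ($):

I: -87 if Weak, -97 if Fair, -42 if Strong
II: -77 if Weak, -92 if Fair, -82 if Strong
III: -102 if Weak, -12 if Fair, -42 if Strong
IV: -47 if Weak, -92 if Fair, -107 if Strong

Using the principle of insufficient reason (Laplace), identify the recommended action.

Row averages: I=-226/3, II=-251/3, III=-52, IV=-82
Highest average = -52 → III.

III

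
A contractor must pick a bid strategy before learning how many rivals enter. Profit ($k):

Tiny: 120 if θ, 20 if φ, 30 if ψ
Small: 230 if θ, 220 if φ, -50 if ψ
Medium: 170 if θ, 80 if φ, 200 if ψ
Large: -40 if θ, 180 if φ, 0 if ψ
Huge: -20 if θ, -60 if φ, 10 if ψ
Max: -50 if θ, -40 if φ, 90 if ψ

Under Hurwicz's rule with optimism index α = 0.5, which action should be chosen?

Tiny: 0.5·120 + 0.5·20 = 70
Small: 0.5·230 + 0.5·(-50) = 90
Medium: 0.5·200 + 0.5·80 = 140
Large: 0.5·180 + 0.5·(-40) = 70
Huge: 0.5·10 + 0.5·(-60) = -25
Max: 0.5·90 + 0.5·(-50) = 20
Highest Hurwicz score = 140 → Medium.

Medium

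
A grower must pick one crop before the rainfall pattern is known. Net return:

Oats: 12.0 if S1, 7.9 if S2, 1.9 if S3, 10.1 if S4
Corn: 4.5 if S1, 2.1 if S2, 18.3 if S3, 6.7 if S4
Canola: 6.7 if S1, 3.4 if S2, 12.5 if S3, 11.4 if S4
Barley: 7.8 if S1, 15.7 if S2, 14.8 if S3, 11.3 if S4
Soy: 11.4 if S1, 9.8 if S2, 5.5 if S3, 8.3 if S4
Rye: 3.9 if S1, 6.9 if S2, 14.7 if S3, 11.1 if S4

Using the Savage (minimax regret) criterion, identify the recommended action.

Column bests: S1=12.0, S2=15.7, S3=18.3, S4=11.4.
Oats regrets: 0.0, 7.8, 16.4, 1.3 → max 16.4
Corn regrets: 7.5, 13.6, 0.0, 4.7 → max 13.6
Canola regrets: 5.3, 12.3, 5.8, 0.0 → max 12.3
Barley regrets: 4.2, 0.0, 3.5, 0.1 → max 4.2
Soy regrets: 0.6, 5.9, 12.8, 3.1 → max 12.8
Rye regrets: 8.1, 8.8, 3.6, 0.3 → max 8.8
Smallest max regret = 4.2 → Barley.

Barley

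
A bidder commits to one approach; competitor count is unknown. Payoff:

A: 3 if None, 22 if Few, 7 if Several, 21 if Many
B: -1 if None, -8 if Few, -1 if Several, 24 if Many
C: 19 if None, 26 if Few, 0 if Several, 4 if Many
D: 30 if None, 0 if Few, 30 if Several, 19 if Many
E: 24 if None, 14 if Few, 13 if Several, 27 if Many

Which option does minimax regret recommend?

Column bests: None=30, Few=26, Several=30, Many=27.
A regrets: 27, 4, 23, 6 → max 27
B regrets: 31, 34, 31, 3 → max 34
C regrets: 11, 0, 30, 23 → max 30
D regrets: 0, 26, 0, 8 → max 26
E regrets: 6, 12, 17, 0 → max 17
Smallest max regret = 17 → E.

E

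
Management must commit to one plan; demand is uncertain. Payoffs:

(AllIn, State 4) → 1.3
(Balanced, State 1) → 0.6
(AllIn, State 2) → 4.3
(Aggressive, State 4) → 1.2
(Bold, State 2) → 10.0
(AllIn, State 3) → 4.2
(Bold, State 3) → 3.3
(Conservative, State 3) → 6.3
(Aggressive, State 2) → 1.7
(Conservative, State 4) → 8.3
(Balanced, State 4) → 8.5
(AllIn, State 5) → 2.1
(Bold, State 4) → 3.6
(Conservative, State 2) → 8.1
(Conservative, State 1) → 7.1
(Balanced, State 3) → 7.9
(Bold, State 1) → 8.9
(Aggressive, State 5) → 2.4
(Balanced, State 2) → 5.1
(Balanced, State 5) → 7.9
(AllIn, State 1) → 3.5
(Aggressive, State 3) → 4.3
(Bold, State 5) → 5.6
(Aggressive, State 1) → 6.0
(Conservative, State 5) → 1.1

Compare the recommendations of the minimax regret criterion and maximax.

Column bests: State 1=8.9, State 2=10.0, State 3=7.9, State 4=8.5, State 5=7.9.
Conservative regrets: 1.8, 1.9, 1.6, 0.2, 6.8 → max 6.8
Balanced regrets: 8.3, 4.9, 0.0, 0.0, 0.0 → max 8.3
Aggressive regrets: 2.9, 8.3, 3.6, 7.3, 5.5 → max 8.3
Bold regrets: 0.0, 0.0, 4.6, 4.9, 2.3 → max 4.9
AllIn regrets: 5.4, 5.7, 3.7, 7.2, 5.8 → max 7.2
Smallest max regret = 4.9 → Bold.
Row maxima: Conservative=8.3, Balanced=8.5, Aggressive=6.0, Bold=10.0, AllIn=4.3
Best best-case = 10.0 → Bold.

minimax regret → Bold; maximax → Bold (agree)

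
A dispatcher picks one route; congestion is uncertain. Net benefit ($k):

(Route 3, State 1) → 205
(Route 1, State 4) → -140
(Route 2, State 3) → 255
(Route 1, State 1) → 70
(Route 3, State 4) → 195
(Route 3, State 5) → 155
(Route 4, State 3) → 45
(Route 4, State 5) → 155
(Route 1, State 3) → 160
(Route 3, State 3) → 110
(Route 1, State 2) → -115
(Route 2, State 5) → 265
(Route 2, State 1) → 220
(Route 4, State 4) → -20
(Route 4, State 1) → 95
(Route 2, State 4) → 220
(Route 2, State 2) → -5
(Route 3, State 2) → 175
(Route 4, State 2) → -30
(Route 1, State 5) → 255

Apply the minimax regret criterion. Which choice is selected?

Route 3

Column bests: State 1=220, State 2=175, State 3=255, State 4=220, State 5=265.
Route 1 regrets: 150, 290, 95, 360, 10 → max 360
Route 2 regrets: 0, 180, 0, 0, 0 → max 180
Route 3 regrets: 15, 0, 145, 25, 110 → max 145
Route 4 regrets: 125, 205, 210, 240, 110 → max 240
Smallest max regret = 145 → Route 3.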